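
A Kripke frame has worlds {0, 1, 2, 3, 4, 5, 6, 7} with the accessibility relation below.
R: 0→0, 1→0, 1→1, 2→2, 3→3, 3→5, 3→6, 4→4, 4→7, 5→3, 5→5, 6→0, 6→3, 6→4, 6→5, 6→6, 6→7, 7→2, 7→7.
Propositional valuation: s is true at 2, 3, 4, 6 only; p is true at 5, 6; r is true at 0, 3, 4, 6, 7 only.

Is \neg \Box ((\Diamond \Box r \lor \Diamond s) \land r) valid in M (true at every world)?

Let φ = \neg \Box ((\Diamond \Box r \lor \Diamond s) \land r). Evaluate φ at each world:
  0 (successors {0}): φ is false.
  1 (successors {0, 1}): φ is true.
  2 (successors {2}): φ is true.
  3 (successors {3, 5, 6}): φ is true.
  4 (successors {4, 7}): φ is false.
  5 (successors {3, 5}): φ is true.
  6 (successors {0, 3, 4, 5, 6, 7}): φ is true.
  7 (successors {2, 7}): φ is true.
Detail at 0 (counterexample):
  At 0: \Box ((\Diamond \Box r \lor \Diamond s) \land r) is true, so \neg \Box ((\Diamond \Box r \lor \Diamond s) \land r) is false.
    At 0: \Box ((\Diamond \Box r \lor \Diamond s) \land r) requires (\Diamond \Box r \lor \Diamond s) \land r at every successor {0}.
      At 0: (\Diamond \Box r \lor \Diamond s) \land r is true.
    So \Box ((\Diamond \Box r \lor \Diamond s) \land r) is true at 0.

No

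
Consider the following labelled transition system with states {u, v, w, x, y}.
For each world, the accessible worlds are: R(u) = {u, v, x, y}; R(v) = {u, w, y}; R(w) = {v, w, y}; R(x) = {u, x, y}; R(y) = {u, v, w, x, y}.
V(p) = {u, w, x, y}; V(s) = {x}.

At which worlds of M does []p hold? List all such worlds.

Let φ = []p. Evaluate φ at each world:
  u (successors {u, v, x, y}): φ is false.
  v (successors {u, w, y}): φ is true.
  w (successors {v, w, y}): φ is false.
  x (successors {u, x, y}): φ is true.
  y (successors {u, v, w, x, y}): φ is false.
For instance, at y:
  At y: []p requires p at every successor {u, v, w, x, y}.
    p fails at v, so []p is false at y.
Satisfying worlds: {v, x}

v, x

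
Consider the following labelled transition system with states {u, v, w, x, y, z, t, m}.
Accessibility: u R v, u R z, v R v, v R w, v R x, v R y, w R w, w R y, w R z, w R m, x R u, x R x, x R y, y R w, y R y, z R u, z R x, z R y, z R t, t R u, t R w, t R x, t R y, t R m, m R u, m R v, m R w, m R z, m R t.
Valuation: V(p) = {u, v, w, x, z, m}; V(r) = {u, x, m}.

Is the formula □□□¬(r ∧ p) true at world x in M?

No

Recall that □ψ holds at a world iff ψ holds at every accessible world, and ◇ψ holds iff ψ holds at some accessible world.
At x: □□□¬(r ∧ p) requires □□¬(r ∧ p) at every successor {u, x, y}.
  □□¬(r ∧ p) fails at u, so □□□¬(r ∧ p) is false at x.
    At u: □□¬(r ∧ p) requires □¬(r ∧ p) at every successor {v, z}.
      □¬(r ∧ p) fails at v, so □□¬(r ∧ p) is false at u.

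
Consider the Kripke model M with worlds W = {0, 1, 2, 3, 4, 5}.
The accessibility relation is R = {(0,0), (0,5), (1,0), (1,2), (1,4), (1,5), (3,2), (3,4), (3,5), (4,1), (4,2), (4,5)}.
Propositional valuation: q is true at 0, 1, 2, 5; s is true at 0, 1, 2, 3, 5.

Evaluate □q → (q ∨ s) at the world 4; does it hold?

At 4: □q is true, q ∨ s is false, so □q → (q ∨ s) is false.
  At 4: □q requires q at every successor {1, 2, 5}.
    At 1: q is true.
    At 2: q is true.
    At 5: q is true.
  So □q is true at 4.

No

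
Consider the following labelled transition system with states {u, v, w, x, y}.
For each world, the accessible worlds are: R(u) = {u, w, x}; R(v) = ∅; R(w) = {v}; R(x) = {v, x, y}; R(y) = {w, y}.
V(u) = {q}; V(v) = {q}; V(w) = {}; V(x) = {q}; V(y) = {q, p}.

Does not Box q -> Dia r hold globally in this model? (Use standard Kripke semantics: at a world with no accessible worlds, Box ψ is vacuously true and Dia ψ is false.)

No

Let φ = not Box q -> Dia r. Evaluate φ at each world:
  u (successors {u, w, x}): φ is false.
  v (successors ∅): φ is true.
  w (successors {v}): φ is true.
  x (successors {v, x, y}): φ is true.
  y (successors {w, y}): φ is false.
Detail at u (counterexample):
  At u: not Box q is true, Dia r is false, so not Box q -> Dia r is false.
    At u: Box q is false, so not Box q is true.
      At u: Box q requires q at every successor {u, w, x}.
        q fails at w, so Box q is false at u.
    At u: Dia r requires r at some successor in {u, w, x}.
      At u: r is false.
      At w: r is false.
      At x: r is false.
    So Dia r is false at u.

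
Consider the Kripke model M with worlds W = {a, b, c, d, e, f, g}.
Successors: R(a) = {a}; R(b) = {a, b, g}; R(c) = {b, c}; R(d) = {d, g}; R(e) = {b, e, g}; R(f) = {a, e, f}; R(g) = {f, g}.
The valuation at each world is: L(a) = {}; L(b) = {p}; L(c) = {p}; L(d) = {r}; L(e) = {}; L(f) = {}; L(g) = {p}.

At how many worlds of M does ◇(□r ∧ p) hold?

0

Recall that □ψ holds at a world iff ψ holds at every accessible world, and ◇ψ holds iff ψ holds at some accessible world.
Let φ = ◇(□r ∧ p). Evaluate φ at each world:
  a (successors {a}): φ is false.
  b (successors {a, b, g}): φ is false.
  c (successors {b, c}): φ is false.
  d (successors {d, g}): φ is false.
  e (successors {b, e, g}): φ is false.
  f (successors {a, e, f}): φ is false.
  g (successors {f, g}): φ is false.
For instance, at e:
  At e: ◇(□r ∧ p) requires □r ∧ p at some successor in {b, e, g}.
    At b: □r ∧ p is false.
    At e: □r ∧ p is false.
    At g: □r ∧ p is false.
  So ◇(□r ∧ p) is false at e.
Satisfying worlds: none.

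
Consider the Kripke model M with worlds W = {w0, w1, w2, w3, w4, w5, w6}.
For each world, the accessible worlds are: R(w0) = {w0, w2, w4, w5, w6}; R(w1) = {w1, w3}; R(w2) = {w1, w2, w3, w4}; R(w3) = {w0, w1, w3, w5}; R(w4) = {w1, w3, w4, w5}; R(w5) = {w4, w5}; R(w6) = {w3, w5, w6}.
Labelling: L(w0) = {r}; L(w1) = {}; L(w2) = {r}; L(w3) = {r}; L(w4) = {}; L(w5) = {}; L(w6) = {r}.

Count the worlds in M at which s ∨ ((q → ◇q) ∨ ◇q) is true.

Let φ = s ∨ ((q → ◇q) ∨ ◇q). Evaluate φ at each world:
  w0 (successors {w0, w2, w4, w5, w6}): φ is true.
  w1 (successors {w1, w3}): φ is true.
  w2 (successors {w1, w2, w3, w4}): φ is true.
  w3 (successors {w0, w1, w3, w5}): φ is true.
  w4 (successors {w1, w3, w4, w5}): φ is true.
  w5 (successors {w4, w5}): φ is true.
  w6 (successors {w3, w5, w6}): φ is true.
For instance, at w0:
  At w0: s is false, (q → ◇q) ∨ ◇q is true, so s ∨ ((q → ◇q) ∨ ◇q) is true.
    At w0: q → ◇q is true, ◇q is false, so (q → ◇q) ∨ ◇q is true.
      At w0: q is false, ◇q is false, so q → ◇q is true.
      At w0: ◇q requires q at some successor in {w0, w2, w4, w5, w6}.
        At w0: q is false.
        At w2: q is false.
        At w4: q is false.
        At w5: q is false.
        At w6: q is false.
      So ◇q is false at w0.
Satisfying worlds: {w0, w1, w2, w3, w4, w5, w6}

7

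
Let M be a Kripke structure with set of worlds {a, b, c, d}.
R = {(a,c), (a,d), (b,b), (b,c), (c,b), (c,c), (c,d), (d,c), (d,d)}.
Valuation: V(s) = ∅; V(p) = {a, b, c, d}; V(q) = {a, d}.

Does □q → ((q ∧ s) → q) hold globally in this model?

Yes

Let φ = □q → ((q ∧ s) → q). Evaluate φ at each world:
  a (successors {c, d}): φ is true.
  b (successors {b, c}): φ is true.
  c (successors {b, c, d}): φ is true.
  d (successors {c, d}): φ is true.
For instance, at c:
  At c: □q is false, (q ∧ s) → q is true, so □q → ((q ∧ s) → q) is true.
    At c: □q requires q at every successor {b, c, d}.
      q fails at b, so □q is false at c.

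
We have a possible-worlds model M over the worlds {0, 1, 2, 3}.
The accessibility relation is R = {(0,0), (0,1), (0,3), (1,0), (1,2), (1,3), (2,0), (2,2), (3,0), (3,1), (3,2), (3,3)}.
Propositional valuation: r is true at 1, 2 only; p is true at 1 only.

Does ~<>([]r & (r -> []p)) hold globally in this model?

Yes

Let φ = ~<>([]r & (r -> []p)). Evaluate φ at each world:
  0 (successors {0, 1, 3}): φ is true.
  1 (successors {0, 2, 3}): φ is true.
  2 (successors {0, 2}): φ is true.
  3 (successors {0, 1, 2, 3}): φ is true.
For instance, at 0:
  At 0: <>([]r & (r -> []p)) is false, so ~<>([]r & (r -> []p)) is true.
    At 0: <>([]r & (r -> []p)) requires []r & (r -> []p) at some successor in {0, 1, 3}.
      At 0: []r & (r -> []p) is false.
      At 1: []r & (r -> []p) is false.
      At 3: []r & (r -> []p) is false.
    So <>([]r & (r -> []p)) is false at 0.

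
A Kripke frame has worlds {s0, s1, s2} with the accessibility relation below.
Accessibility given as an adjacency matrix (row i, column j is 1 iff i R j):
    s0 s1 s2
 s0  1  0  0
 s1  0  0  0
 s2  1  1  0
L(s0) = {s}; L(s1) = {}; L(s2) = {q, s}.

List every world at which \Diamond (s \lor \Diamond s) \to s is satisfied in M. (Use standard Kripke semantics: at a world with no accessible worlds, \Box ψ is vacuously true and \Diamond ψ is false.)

Let φ = \Diamond (s \lor \Diamond s) \to s. Evaluate φ at each world:
  s0 (successors {s0}): φ is true.
  s1 (successors ∅): φ is true.
  s2 (successors {s0, s1}): φ is true.
For instance, at s0:
  At s0: \Diamond (s \lor \Diamond s) is true, s is true, so \Diamond (s \lor \Diamond s) \to s is true.
    At s0: \Diamond (s \lor \Diamond s) requires s \lor \Diamond s at some successor in {s0}.
      s \lor \Diamond s holds at s0, so \Diamond (s \lor \Diamond s) is true at s0.
Satisfying worlds: {s0, s1, s2}

s0, s1, s2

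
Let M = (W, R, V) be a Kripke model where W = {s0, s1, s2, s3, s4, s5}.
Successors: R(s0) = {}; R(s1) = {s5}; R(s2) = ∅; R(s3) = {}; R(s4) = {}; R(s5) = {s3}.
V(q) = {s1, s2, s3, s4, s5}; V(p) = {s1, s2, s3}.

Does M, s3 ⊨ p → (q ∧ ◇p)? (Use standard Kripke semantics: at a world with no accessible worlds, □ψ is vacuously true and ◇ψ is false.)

No

At s3: p is true, q ∧ ◇p is false, so p → (q ∧ ◇p) is false.
  At s3: q is true, ◇p is false, so q ∧ ◇p is false.
    At s3: no accessible worlds, so ◇p is false.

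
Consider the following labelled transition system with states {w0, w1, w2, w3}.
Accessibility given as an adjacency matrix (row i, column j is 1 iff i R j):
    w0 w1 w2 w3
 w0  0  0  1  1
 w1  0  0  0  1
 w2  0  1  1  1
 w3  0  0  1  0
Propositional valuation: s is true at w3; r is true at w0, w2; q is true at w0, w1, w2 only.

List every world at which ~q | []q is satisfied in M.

Recall that []ψ holds at a world iff ψ holds at every accessible world, and <>ψ holds iff ψ holds at some accessible world.
Let φ = ~q | []q. Evaluate φ at each world:
  w0 (successors {w2, w3}): φ is false.
  w1 (successors {w3}): φ is false.
  w2 (successors {w1, w2, w3}): φ is false.
  w3 (successors {w2}): φ is true.
For instance, at w2:
  At w2: ~q is false, []q is false, so ~q | []q is false.
    At w2: []q requires q at every successor {w1, w2, w3}.
      q fails at w3, so []q is false at w2.
Satisfying worlds: {w3}

w3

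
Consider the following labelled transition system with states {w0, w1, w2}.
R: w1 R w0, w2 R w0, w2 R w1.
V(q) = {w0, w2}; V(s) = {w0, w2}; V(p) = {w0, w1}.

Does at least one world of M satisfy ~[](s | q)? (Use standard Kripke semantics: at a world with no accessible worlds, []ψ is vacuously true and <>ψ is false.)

Let φ = ~[](s | q). Evaluate φ at each world:
  w0 (successors ∅): φ is false.
  w1 (successors {w0}): φ is false.
  w2 (successors {w0, w1}): φ is true.
Detail at w2 (witness):
  At w2: [](s | q) is false, so ~[](s | q) is true.
    At w2: [](s | q) requires s | q at every successor {w0, w1}.
      s | q fails at w1, so [](s | q) is false at w2.

Yes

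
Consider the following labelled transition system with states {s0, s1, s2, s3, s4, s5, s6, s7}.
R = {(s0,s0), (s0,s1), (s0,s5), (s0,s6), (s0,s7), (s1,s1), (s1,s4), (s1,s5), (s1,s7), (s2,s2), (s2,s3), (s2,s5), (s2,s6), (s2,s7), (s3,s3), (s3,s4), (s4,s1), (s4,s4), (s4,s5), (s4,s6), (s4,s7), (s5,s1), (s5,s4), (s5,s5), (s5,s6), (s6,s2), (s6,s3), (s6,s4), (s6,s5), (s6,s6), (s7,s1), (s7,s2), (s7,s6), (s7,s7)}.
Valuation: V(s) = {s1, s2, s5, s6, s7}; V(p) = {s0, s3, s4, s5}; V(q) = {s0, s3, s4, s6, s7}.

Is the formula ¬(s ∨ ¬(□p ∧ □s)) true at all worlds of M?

Let φ = ¬(s ∨ ¬(□p ∧ □s)). Evaluate φ at each world:
  s0 (successors {s0, s1, s5, s6, s7}): φ is false.
  s1 (successors {s1, s4, s5, s7}): φ is false.
  s2 (successors {s2, s3, s5, s6, s7}): φ is false.
  s3 (successors {s3, s4}): φ is false.
  s4 (successors {s1, s4, s5, s6, s7}): φ is false.
  s5 (successors {s1, s4, s5, s6}): φ is false.
  s6 (successors {s2, s3, s4, s5, s6}): φ is false.
  s7 (successors {s1, s2, s6, s7}): φ is false.
Detail at s0 (counterexample):
  At s0: s ∨ ¬(□p ∧ □s) is true, so ¬(s ∨ ¬(□p ∧ □s)) is false.
    At s0: s is false, ¬(□p ∧ □s) is true, so s ∨ ¬(□p ∧ □s) is true.
      At s0: □p ∧ □s is false, so ¬(□p ∧ □s) is true.

No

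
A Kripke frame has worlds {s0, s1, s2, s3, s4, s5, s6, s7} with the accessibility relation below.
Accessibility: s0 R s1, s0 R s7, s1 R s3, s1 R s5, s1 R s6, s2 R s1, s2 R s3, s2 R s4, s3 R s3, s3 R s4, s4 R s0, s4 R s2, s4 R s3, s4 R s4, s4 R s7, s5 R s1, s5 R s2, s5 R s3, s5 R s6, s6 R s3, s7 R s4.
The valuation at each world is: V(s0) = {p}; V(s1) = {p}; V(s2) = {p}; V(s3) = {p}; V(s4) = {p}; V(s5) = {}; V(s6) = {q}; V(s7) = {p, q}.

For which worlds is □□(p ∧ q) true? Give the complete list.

Let φ = □□(p ∧ q). Evaluate φ at each world:
  s0 (successors {s1, s7}): φ is false.
  s1 (successors {s3, s5, s6}): φ is false.
  s2 (successors {s1, s3, s4}): φ is false.
  s3 (successors {s3, s4}): φ is false.
  s4 (successors {s0, s2, s3, s4, s7}): φ is false.
  s5 (successors {s1, s2, s3, s6}): φ is false.
  s6 (successors {s3}): φ is false.
  s7 (successors {s4}): φ is false.
For instance, at s7:
  At s7: □□(p ∧ q) requires □(p ∧ q) at every successor {s4}.
    □(p ∧ q) fails at s4, so □□(p ∧ q) is false at s7.
      At s4: □(p ∧ q) requires p ∧ q at every successor {s0, s2, s3, s4, s7}.
        p ∧ q fails at s0, so □(p ∧ q) is false at s4.
Satisfying worlds: none.

none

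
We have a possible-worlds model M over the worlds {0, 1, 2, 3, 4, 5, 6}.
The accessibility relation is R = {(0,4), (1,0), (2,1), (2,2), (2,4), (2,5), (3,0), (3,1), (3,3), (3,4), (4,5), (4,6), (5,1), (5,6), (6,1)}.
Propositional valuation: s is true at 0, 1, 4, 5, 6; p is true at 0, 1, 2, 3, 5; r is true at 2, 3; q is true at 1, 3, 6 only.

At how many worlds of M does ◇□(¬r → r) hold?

0

Recall that □ψ holds at a world iff ψ holds at every accessible world, and ◇ψ holds iff ψ holds at some accessible world.
Let φ = ◇□(¬r → r). Evaluate φ at each world:
  0 (successors {4}): φ is false.
  1 (successors {0}): φ is false.
  2 (successors {1, 2, 4, 5}): φ is false.
  3 (successors {0, 1, 3, 4}): φ is false.
  4 (successors {5, 6}): φ is false.
  5 (successors {1, 6}): φ is false.
  6 (successors {1}): φ is false.
For instance, at 1:
  At 1: ◇□(¬r → r) requires □(¬r → r) at some successor in {0}.
    At 0: □(¬r → r) is false.
  So ◇□(¬r → r) is false at 1.
Satisfying worlds: none.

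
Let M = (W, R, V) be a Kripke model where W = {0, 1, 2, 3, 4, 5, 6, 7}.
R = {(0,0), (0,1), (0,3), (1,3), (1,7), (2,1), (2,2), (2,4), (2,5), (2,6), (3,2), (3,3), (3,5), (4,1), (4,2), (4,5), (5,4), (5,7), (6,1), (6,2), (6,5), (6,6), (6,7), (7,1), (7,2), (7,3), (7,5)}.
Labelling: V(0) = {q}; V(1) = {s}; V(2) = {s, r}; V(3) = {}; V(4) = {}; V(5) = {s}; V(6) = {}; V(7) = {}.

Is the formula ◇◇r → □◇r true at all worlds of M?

No

Let φ = ◇◇r → □◇r. Evaluate φ at each world:
  0 (successors {0, 1, 3}): φ is false.
  1 (successors {3, 7}): φ is true.
  2 (successors {1, 2, 4, 5, 6}): φ is false.
  3 (successors {2, 3, 5}): φ is false.
  4 (successors {1, 2, 5}): φ is false.
  5 (successors {4, 7}): φ is true.
  6 (successors {1, 2, 5, 6, 7}): φ is false.
  7 (successors {1, 2, 3, 5}): φ is false.
Detail at 0 (counterexample):
  At 0: ◇◇r is true, □◇r is false, so ◇◇r → □◇r is false.
    At 0: ◇◇r requires ◇r at some successor in {0, 1, 3}.
      ◇r holds at 3, so ◇◇r is true at 0.
    At 0: □◇r requires ◇r at every successor {0, 1, 3}.
      ◇r fails at 0, so □◇r is false at 0.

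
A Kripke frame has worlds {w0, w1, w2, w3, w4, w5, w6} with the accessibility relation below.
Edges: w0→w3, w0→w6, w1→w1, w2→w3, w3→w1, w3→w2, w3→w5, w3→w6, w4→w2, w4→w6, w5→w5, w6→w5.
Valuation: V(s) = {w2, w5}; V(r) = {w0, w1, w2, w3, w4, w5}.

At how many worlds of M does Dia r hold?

7

Let φ = Dia r. Evaluate φ at each world:
  w0 (successors {w3, w6}): φ is true.
  w1 (successors {w1}): φ is true.
  w2 (successors {w3}): φ is true.
  w3 (successors {w1, w2, w5, w6}): φ is true.
  w4 (successors {w2, w6}): φ is true.
  w5 (successors {w5}): φ is true.
  w6 (successors {w5}): φ is true.
For instance, at w3:
  At w3: Dia r requires r at some successor in {w1, w2, w5, w6}.
    r holds at w1, so Dia r is true at w3.
Satisfying worlds: {w0, w1, w2, w3, w4, w5, w6}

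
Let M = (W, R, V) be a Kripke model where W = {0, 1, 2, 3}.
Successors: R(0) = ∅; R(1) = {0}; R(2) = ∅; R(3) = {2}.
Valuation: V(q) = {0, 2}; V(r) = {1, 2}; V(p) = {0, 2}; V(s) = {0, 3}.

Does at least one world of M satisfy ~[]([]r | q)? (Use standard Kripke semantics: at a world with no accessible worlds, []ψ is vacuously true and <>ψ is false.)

Recall that []ψ holds at a world iff ψ holds at every accessible world, and <>ψ holds iff ψ holds at some accessible world.
Let φ = ~[]([]r | q). Evaluate φ at each world:
  0 (successors ∅): φ is false.
  1 (successors {0}): φ is false.
  2 (successors ∅): φ is false.
  3 (successors {2}): φ is false.
For instance, at 1:
  At 1: []([]r | q) is true, so ~[]([]r | q) is false.
    At 1: []([]r | q) requires []r | q at every successor {0}.
      At 0: []r | q is true.
    So []([]r | q) is true at 1.

No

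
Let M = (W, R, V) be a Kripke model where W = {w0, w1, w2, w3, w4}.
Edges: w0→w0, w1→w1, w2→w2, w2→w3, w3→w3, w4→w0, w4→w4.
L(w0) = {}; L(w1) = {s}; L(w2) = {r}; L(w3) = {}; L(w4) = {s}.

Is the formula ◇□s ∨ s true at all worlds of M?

No

Let φ = ◇□s ∨ s. Evaluate φ at each world:
  w0 (successors {w0}): φ is false.
  w1 (successors {w1}): φ is true.
  w2 (successors {w2, w3}): φ is false.
  w3 (successors {w3}): φ is false.
  w4 (successors {w0, w4}): φ is true.
Detail at w0 (counterexample):
  At w0: ◇□s is false, s is false, so ◇□s ∨ s is false.
    At w0: ◇□s requires □s at some successor in {w0}.
      At w0: □s is false.
    So ◇□s is false at w0.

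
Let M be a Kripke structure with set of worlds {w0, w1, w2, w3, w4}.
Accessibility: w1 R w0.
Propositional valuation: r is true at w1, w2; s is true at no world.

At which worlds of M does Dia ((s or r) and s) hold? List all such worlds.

none

Let φ = Dia ((s or r) and s). Evaluate φ at each world:
  w0 (successors ∅): φ is false.
  w1 (successors {w0}): φ is false.
  w2 (successors ∅): φ is false.
  w3 (successors ∅): φ is false.
  w4 (successors ∅): φ is false.
For instance, at w1:
  At w1: Dia ((s or r) and s) requires (s or r) and s at some successor in {w0}.
    At w0: (s or r) and s is false.
  So Dia ((s or r) and s) is false at w1.
Satisfying worlds: none.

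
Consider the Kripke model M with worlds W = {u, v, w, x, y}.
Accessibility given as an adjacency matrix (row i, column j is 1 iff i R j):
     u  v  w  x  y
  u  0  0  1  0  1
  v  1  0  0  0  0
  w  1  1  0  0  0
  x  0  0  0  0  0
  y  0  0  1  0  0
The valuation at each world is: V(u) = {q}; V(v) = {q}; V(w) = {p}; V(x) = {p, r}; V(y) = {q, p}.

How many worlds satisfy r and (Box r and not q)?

Let φ = r and (Box r and not q). Evaluate φ at each world:
  u (successors {w, y}): φ is false.
  v (successors {u}): φ is false.
  w (successors {u, v}): φ is false.
  x (successors ∅): φ is true.
  y (successors {w}): φ is false.
For instance, at u:
  At u: r is false, Box r and not q is false, so r and (Box r and not q) is false.
    At u: Box r is false, not q is false, so Box r and not q is false.
      At u: Box r requires r at every successor {w, y}.
        r fails at w, so Box r is false at u.
Satisfying worlds: {x}

1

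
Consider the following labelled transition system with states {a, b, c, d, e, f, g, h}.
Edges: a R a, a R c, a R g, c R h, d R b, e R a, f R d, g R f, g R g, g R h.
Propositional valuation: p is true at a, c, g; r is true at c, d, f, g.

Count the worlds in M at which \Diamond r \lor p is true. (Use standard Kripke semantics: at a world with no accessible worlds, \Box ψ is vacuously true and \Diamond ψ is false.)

4

Let φ = \Diamond r \lor p. Evaluate φ at each world:
  a (successors {a, c, g}): φ is true.
  b (successors ∅): φ is false.
  c (successors {h}): φ is true.
  d (successors {b}): φ is false.
  e (successors {a}): φ is false.
  f (successors {d}): φ is true.
  g (successors {f, g, h}): φ is true.
  h (successors ∅): φ is false.
For instance, at a:
  At a: \Diamond r is true, p is true, so \Diamond r \lor p is true.
    At a: \Diamond r requires r at some successor in {a, c, g}.
      r holds at c, so \Diamond r is true at a.
Satisfying worlds: {a, c, f, g}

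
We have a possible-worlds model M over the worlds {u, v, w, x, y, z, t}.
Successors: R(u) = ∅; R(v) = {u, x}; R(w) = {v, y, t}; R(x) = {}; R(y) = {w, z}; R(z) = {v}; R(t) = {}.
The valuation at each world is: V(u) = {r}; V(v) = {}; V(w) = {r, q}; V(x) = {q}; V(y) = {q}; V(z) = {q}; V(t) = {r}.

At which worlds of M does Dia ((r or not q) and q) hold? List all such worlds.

y

Let φ = Dia ((r or not q) and q). Evaluate φ at each world:
  u (successors ∅): φ is false.
  v (successors {u, x}): φ is false.
  w (successors {v, y, t}): φ is false.
  x (successors ∅): φ is false.
  y (successors {w, z}): φ is true.
  z (successors {v}): φ is false.
  t (successors ∅): φ is false.
For instance, at y:
  At y: Dia ((r or not q) and q) requires (r or not q) and q at some successor in {w, z}.
    (r or not q) and q holds at w, so Dia ((r or not q) and q) is true at y.
Satisfying worlds: {y}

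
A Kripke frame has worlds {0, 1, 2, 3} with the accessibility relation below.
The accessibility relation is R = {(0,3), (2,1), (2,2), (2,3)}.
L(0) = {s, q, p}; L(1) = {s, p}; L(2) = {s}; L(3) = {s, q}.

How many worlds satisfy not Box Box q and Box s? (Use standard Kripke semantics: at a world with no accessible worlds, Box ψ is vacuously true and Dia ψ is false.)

Let φ = not Box Box q and Box s. Evaluate φ at each world:
  0 (successors {3}): φ is false.
  1 (successors ∅): φ is false.
  2 (successors {1, 2, 3}): φ is true.
  3 (successors ∅): φ is false.
For instance, at 2:
  At 2: not Box Box q is true, Box s is true, so not Box Box q and Box s is true.
    At 2: Box Box q is false, so not Box Box q is true.
      At 2: Box Box q requires Box q at every successor {1, 2, 3}.
        Box q fails at 2, so Box Box q is false at 2.
    At 2: Box s requires s at every successor {1, 2, 3}.
      At 1: s is true.
      At 2: s is true.
      At 3: s is true.
    So Box s is true at 2.
Satisfying worlds: {2}

1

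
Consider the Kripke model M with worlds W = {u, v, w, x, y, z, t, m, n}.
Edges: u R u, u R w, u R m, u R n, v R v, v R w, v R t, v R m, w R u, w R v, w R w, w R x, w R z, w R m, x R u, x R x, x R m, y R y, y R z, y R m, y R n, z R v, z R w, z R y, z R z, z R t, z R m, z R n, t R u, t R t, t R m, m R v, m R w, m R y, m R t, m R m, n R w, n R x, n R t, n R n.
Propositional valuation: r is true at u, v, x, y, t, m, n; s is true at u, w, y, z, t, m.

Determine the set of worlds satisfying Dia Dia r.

u, v, w, x, y, z, t, m, n

Let φ = Dia Dia r. Evaluate φ at each world:
  u (successors {u, w, m, n}): φ is true.
  v (successors {v, w, t, m}): φ is true.
  w (successors {u, v, w, x, z, m}): φ is true.
  x (successors {u, x, m}): φ is true.
  y (successors {y, z, m, n}): φ is true.
  z (successors {v, w, y, z, t, m, n}): φ is true.
  t (successors {u, t, m}): φ is true.
  m (successors {v, w, y, t, m}): φ is true.
  n (successors {w, x, t, n}): φ is true.
For instance, at w:
  At w: Dia Dia r requires Dia r at some successor in {u, v, w, x, z, m}.
    Dia r holds at u, so Dia Dia r is true at w.
      At u: Dia r requires r at some successor in {u, w, m, n}.
        r holds at u, so Dia r is true at u.
Satisfying worlds: {u, v, w, x, y, z, t, m, n}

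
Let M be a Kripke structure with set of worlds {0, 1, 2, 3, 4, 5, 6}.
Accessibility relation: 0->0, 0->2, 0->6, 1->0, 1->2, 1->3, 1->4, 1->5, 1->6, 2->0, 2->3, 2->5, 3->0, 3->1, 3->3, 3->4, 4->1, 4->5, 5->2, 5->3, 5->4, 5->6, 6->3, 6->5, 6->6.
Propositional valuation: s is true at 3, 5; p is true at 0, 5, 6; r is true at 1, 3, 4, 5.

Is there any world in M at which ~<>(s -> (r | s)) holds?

No

Let φ = ~<>(s -> (r | s)). Evaluate φ at each world:
  0 (successors {0, 2, 6}): φ is false.
  1 (successors {0, 2, 3, 4, 5, 6}): φ is false.
  2 (successors {0, 3, 5}): φ is false.
  3 (successors {0, 1, 3, 4}): φ is false.
  4 (successors {1, 5}): φ is false.
  5 (successors {2, 3, 4, 6}): φ is false.
  6 (successors {3, 5, 6}): φ is false.
For instance, at 6:
  At 6: <>(s -> (r | s)) is true, so ~<>(s -> (r | s)) is false.
    At 6: <>(s -> (r | s)) requires s -> (r | s) at some successor in {3, 5, 6}.
      s -> (r | s) holds at 3, so <>(s -> (r | s)) is true at 6.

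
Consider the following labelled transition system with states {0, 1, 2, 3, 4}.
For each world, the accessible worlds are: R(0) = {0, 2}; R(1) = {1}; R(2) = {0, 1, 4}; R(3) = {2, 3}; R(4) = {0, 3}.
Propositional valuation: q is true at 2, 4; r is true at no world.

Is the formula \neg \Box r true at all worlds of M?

Recall that \Box ψ holds at a world iff ψ holds at every accessible world, and \Diamond ψ holds iff ψ holds at some accessible world.
Let φ = \neg \Box r. Evaluate φ at each world:
  0 (successors {0, 2}): φ is true.
  1 (successors {1}): φ is true.
  2 (successors {0, 1, 4}): φ is true.
  3 (successors {2, 3}): φ is true.
  4 (successors {0, 3}): φ is true.
For instance, at 4:
  At 4: \Box r is false, so \neg \Box r is true.
    At 4: \Box r requires r at every successor {0, 3}.
      r fails at 0, so \Box r is false at 4.

Yes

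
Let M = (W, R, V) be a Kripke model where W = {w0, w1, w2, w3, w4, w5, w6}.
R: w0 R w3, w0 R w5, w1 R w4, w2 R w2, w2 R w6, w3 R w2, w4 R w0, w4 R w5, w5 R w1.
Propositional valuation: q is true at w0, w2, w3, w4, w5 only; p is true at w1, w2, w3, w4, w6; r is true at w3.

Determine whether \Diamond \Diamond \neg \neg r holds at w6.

No

At w6: no accessible worlds, so \Diamond \Diamond \neg \neg r is false.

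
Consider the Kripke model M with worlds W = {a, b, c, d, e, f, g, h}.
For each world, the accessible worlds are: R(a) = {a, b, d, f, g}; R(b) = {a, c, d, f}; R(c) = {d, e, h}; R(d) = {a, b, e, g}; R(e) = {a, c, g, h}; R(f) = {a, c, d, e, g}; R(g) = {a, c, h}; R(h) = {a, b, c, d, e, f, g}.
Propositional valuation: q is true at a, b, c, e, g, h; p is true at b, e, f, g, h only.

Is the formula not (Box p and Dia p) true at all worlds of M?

Recall that Box ψ holds at a world iff ψ holds at every accessible world, and Dia ψ holds iff ψ holds at some accessible world.
Let φ = not (Box p and Dia p). Evaluate φ at each world:
  a (successors {a, b, d, f, g}): φ is true.
  b (successors {a, c, d, f}): φ is true.
  c (successors {d, e, h}): φ is true.
  d (successors {a, b, e, g}): φ is true.
  e (successors {a, c, g, h}): φ is true.
  f (successors {a, c, d, e, g}): φ is true.
  g (successors {a, c, h}): φ is true.
  h (successors {a, b, c, d, e, f, g}): φ is true.
For instance, at b:
  At b: Box p and Dia p is false, so not (Box p and Dia p) is true.
    At b: Box p is false, Dia p is true, so Box p and Dia p is false.
      At b: Box p requires p at every successor {a, c, d, f}.
        p fails at a, so Box p is false at b.
      At b: Dia p requires p at some successor in {a, c, d, f}.
        p holds at f, so Dia p is true at b.

Yes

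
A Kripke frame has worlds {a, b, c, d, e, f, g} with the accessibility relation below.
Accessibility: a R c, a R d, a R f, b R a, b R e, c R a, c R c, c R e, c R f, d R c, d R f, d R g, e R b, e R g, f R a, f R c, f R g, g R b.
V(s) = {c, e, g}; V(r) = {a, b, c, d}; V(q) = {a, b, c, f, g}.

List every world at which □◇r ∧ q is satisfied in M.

a, b, c, f, g

Recall that □ψ holds at a world iff ψ holds at every accessible world, and ◇ψ holds iff ψ holds at some accessible world.
Let φ = □◇r ∧ q. Evaluate φ at each world:
  a (successors {c, d, f}): φ is true.
  b (successors {a, e}): φ is true.
  c (successors {a, c, e, f}): φ is true.
  d (successors {c, f, g}): φ is false.
  e (successors {b, g}): φ is false.
  f (successors {a, c, g}): φ is true.
  g (successors {b}): φ is true.
For instance, at f:
  At f: □◇r is true, q is true, so □◇r ∧ q is true.
    At f: □◇r requires ◇r at every successor {a, c, g}.
      At a: ◇r is true.
      At c: ◇r is true.
      At g: ◇r is true.
    So □◇r is true at f.
Satisfying worlds: {a, b, c, f, g}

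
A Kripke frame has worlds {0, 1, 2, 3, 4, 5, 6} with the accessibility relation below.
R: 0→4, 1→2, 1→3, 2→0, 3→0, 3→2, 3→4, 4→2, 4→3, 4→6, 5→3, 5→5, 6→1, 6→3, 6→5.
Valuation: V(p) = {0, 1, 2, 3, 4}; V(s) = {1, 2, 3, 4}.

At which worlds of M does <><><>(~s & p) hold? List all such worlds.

0, 1, 3, 4, 5, 6

Recall that <>ψ holds at a world iff ψ holds at some accessible world.
Let φ = <><><>(~s & p). Evaluate φ at each world:
  0 (successors {4}): φ is true.
  1 (successors {2, 3}): φ is true.
  2 (successors {0}): φ is false.
  3 (successors {0, 2, 4}): φ is true.
  4 (successors {2, 3, 6}): φ is true.
  5 (successors {3, 5}): φ is true.
  6 (successors {1, 3, 5}): φ is true.
For instance, at 1:
  At 1: <><><>(~s & p) requires <><>(~s & p) at some successor in {2, 3}.
    <><>(~s & p) holds at 3, so <><><>(~s & p) is true at 1.
      At 3: <><>(~s & p) requires <>(~s & p) at some successor in {0, 2, 4}.
        <>(~s & p) holds at 2, so <><>(~s & p) is true at 3.
Satisfying worlds: {0, 1, 3, 4, 5, 6}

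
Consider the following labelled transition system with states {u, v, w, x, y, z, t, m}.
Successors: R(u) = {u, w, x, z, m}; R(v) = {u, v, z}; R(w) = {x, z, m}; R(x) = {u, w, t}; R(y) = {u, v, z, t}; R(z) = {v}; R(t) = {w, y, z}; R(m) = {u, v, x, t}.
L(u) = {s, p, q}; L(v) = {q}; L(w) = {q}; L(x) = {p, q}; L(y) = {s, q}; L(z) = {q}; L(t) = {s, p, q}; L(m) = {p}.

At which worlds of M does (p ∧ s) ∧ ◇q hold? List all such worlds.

Recall that ◇ψ holds at a world iff ψ holds at some accessible world.
Let φ = (p ∧ s) ∧ ◇q. Evaluate φ at each world:
  u (successors {u, w, x, z, m}): φ is true.
  v (successors {u, v, z}): φ is false.
  w (successors {x, z, m}): φ is false.
  x (successors {u, w, t}): φ is false.
  y (successors {u, v, z, t}): φ is false.
  z (successors {v}): φ is false.
  t (successors {w, y, z}): φ is true.
  m (successors {u, v, x, t}): φ is false.
For instance, at u:
  At u: p ∧ s is true, ◇q is true, so (p ∧ s) ∧ ◇q is true.
    At u: ◇q requires q at some successor in {u, w, x, z, m}.
      q holds at u, so ◇q is true at u.
Satisfying worlds: {u, t}

u, t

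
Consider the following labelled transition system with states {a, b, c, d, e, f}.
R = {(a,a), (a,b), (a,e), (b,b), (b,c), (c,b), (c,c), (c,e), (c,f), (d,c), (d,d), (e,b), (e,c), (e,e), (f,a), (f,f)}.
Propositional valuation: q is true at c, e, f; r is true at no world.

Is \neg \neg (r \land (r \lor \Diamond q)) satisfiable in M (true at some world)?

No

Let φ = \neg \neg (r \land (r \lor \Diamond q)). Evaluate φ at each world:
  a (successors {a, b, e}): φ is false.
  b (successors {b, c}): φ is false.
  c (successors {b, c, e, f}): φ is false.
  d (successors {c, d}): φ is false.
  e (successors {b, c, e}): φ is false.
  f (successors {a, f}): φ is false.
For instance, at f:
  At f: \neg (r \land (r \lor \Diamond q)) is true, so \neg \neg (r \land (r \lor \Diamond q)) is false.
    At f: r \land (r \lor \Diamond q) is false, so \neg (r \land (r \lor \Diamond q)) is true.
      At f: r is false, r \lor \Diamond q is true, so r \land (r \lor \Diamond q) is false.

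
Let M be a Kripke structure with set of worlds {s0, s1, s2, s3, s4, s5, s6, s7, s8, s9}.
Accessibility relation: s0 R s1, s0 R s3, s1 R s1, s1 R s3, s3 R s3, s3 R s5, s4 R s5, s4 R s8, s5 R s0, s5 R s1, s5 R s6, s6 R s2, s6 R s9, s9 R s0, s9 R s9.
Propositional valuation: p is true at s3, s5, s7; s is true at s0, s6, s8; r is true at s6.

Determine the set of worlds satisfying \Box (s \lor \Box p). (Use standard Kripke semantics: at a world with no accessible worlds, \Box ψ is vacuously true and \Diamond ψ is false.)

Let φ = \Box (s \lor \Box p). Evaluate φ at each world:
  s0 (successors {s1, s3}): φ is false.
  s1 (successors {s1, s3}): φ is false.
  s2 (successors ∅): φ is true.
  s3 (successors {s3, s5}): φ is false.
  s4 (successors {s5, s8}): φ is false.
  s5 (successors {s0, s1, s6}): φ is false.
  s6 (successors {s2, s9}): φ is false.
  s7 (successors ∅): φ is true.
  s8 (successors ∅): φ is true.
  s9 (successors {s0, s9}): φ is false.
For instance, at s9:
  At s9: \Box (s \lor \Box p) requires s \lor \Box p at every successor {s0, s9}.
    s \lor \Box p fails at s9, so \Box (s \lor \Box p) is false at s9.
      At s9: s is false, \Box p is false, so s \lor \Box p is false.
Satisfying worlds: {s2, s7, s8}

s2, s7, s8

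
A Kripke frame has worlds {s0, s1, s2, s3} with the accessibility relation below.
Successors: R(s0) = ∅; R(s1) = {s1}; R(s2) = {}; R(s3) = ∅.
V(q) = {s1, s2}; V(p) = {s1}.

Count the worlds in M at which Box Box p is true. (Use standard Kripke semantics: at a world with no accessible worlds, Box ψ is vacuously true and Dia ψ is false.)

Let φ = Box Box p. Evaluate φ at each world:
  s0 (successors ∅): φ is true.
  s1 (successors {s1}): φ is true.
  s2 (successors ∅): φ is true.
  s3 (successors ∅): φ is true.
For instance, at s1:
  At s1: Box Box p requires Box p at every successor {s1}.
      At s1: Box p requires p at every successor {s1}.
        At s1: p is true.
      So Box p is true at s1.
  So Box Box p is true at s1.
Satisfying worlds: {s0, s1, s2, s3}

4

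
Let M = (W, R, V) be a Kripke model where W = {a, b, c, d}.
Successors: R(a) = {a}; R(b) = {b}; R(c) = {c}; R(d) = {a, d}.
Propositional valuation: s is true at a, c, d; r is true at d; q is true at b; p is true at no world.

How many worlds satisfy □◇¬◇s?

1

Recall that □ψ holds at a world iff ψ holds at every accessible world, and ◇ψ holds iff ψ holds at some accessible world.
Let φ = □◇¬◇s. Evaluate φ at each world:
  a (successors {a}): φ is false.
  b (successors {b}): φ is true.
  c (successors {c}): φ is false.
  d (successors {a, d}): φ is false.
For instance, at a:
  At a: □◇¬◇s requires ◇¬◇s at every successor {a}.
    ◇¬◇s fails at a, so □◇¬◇s is false at a.
      At a: ◇¬◇s requires ¬◇s at some successor in {a}.
        At a: ¬◇s is false.
      So ◇¬◇s is false at a.
Satisfying worlds: {b}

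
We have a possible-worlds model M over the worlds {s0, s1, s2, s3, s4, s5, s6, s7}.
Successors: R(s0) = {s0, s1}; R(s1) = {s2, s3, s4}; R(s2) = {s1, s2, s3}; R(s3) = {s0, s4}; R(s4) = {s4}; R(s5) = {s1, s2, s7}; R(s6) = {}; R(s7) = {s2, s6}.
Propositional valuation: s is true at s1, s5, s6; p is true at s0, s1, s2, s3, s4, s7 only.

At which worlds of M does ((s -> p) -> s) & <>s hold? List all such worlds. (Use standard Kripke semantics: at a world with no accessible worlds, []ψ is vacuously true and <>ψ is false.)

Recall that <>ψ holds at a world iff ψ holds at some accessible world.
Let φ = ((s -> p) -> s) & <>s. Evaluate φ at each world:
  s0 (successors {s0, s1}): φ is false.
  s1 (successors {s2, s3, s4}): φ is false.
  s2 (successors {s1, s2, s3}): φ is false.
  s3 (successors {s0, s4}): φ is false.
  s4 (successors {s4}): φ is false.
  s5 (successors {s1, s2, s7}): φ is true.
  s6 (successors ∅): φ is false.
  s7 (successors {s2, s6}): φ is false.
For instance, at s2:
  At s2: (s -> p) -> s is false, <>s is true, so ((s -> p) -> s) & <>s is false.
    At s2: <>s requires s at some successor in {s1, s2, s3}.
      s holds at s1, so <>s is true at s2.
Satisfying worlds: {s5}

s5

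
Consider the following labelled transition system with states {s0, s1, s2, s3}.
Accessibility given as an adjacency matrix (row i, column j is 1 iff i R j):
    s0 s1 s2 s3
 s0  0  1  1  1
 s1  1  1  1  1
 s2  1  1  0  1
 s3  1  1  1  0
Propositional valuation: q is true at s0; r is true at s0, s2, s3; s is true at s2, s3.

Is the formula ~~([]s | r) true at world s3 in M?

Recall that []ψ holds at a world iff ψ holds at every accessible world, and <>ψ holds iff ψ holds at some accessible world.
At s3: ~([]s | r) is false, so ~~([]s | r) is true.
  At s3: []s | r is true, so ~([]s | r) is false.
    At s3: []s is false, r is true, so []s | r is true.
      At s3: []s requires s at every successor {s0, s1, s2}.
        s fails at s0, so []s is false at s3.

Yes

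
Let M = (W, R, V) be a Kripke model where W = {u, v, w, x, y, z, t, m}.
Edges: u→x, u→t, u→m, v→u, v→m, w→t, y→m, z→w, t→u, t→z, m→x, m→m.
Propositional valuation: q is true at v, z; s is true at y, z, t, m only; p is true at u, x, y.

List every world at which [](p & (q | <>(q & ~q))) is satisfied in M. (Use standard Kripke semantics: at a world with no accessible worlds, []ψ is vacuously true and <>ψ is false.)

Recall that []ψ holds at a world iff ψ holds at every accessible world, and <>ψ holds iff ψ holds at some accessible world.
Let φ = [](p & (q | <>(q & ~q))). Evaluate φ at each world:
  u (successors {x, t, m}): φ is false.
  v (successors {u, m}): φ is false.
  w (successors {t}): φ is false.
  x (successors ∅): φ is true.
  y (successors {m}): φ is false.
  z (successors {w}): φ is false.
  t (successors {u, z}): φ is false.
  m (successors {x, m}): φ is false.
For instance, at t:
  At t: [](p & (q | <>(q & ~q))) requires p & (q | <>(q & ~q)) at every successor {u, z}.
    p & (q | <>(q & ~q)) fails at u, so [](p & (q | <>(q & ~q))) is false at t.
      At u: p is true, q | <>(q & ~q) is false, so p & (q | <>(q & ~q)) is false.
Satisfying worlds: {x}

x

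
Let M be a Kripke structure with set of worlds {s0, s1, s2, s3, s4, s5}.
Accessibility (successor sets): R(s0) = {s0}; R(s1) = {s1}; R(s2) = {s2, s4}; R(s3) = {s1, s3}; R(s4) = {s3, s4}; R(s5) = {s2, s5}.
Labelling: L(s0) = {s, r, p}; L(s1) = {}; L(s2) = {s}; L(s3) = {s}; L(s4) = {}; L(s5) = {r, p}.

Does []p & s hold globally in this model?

No

Recall that []ψ holds at a world iff ψ holds at every accessible world, and <>ψ holds iff ψ holds at some accessible world.
Let φ = []p & s. Evaluate φ at each world:
  s0 (successors {s0}): φ is true.
  s1 (successors {s1}): φ is false.
  s2 (successors {s2, s4}): φ is false.
  s3 (successors {s1, s3}): φ is false.
  s4 (successors {s3, s4}): φ is false.
  s5 (successors {s2, s5}): φ is false.
Detail at s1 (counterexample):
  At s1: []p is false, s is false, so []p & s is false.
    At s1: []p requires p at every successor {s1}.
      p fails at s1, so []p is false at s1.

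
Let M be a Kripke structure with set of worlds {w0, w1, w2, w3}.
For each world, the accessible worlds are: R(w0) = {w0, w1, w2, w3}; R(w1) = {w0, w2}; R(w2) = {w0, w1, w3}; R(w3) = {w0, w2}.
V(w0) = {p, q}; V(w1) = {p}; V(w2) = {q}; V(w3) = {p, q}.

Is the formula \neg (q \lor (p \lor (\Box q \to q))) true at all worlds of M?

No

Let φ = \neg (q \lor (p \lor (\Box q \to q))). Evaluate φ at each world:
  w0 (successors {w0, w1, w2, w3}): φ is false.
  w1 (successors {w0, w2}): φ is false.
  w2 (successors {w0, w1, w3}): φ is false.
  w3 (successors {w0, w2}): φ is false.
Detail at w0 (counterexample):
  At w0: q \lor (p \lor (\Box q \to q)) is true, so \neg (q \lor (p \lor (\Box q \to q))) is false.
    At w0: q is true, p \lor (\Box q \to q) is true, so q \lor (p \lor (\Box q \to q)) is true.
      At w0: p is true, \Box q \to q is true, so p \lor (\Box q \to q) is true.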